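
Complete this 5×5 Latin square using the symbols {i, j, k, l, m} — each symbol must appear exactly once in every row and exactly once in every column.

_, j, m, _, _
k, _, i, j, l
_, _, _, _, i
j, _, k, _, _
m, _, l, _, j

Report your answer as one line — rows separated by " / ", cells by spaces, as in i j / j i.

(r1,c5): row 1 has {j,m}; column 5 has {i,j,l}, so it must be k.
(r2,c2): row 2 has {i,j,k,l}; column 2 has {j}, so it must be m.
(r3,c1): row 3 has {i}; column 1 has {j,k,m}, so it must be l.
(r3,c2): row 3 has {i,l}; column 2 has {j,m}, so it must be k.
(r3,c3): row 3 has {i,k,l}; column 3 has {i,k,l,m}, so it must be j.
(r3,c4): row 3 has {i,j,k,l}; column 4 has {j}, so it must be m.
(r4,c5): row 4 has {j,k}; column 5 has {i,j,k,l}, so it must be m.
(r5,c2): row 5 has {j,l,m}; column 2 has {j,k,m}, so it must be i.
(r5,c4): row 5 has {i,j,l,m}; column 4 has {j,m}, so it must be k.
(r1,c1): row 1 has {j,k,m}; column 1 has {j,k,l,m}, so it must be i.
(r1,c4): row 1 has {i,j,k,m}; column 4 has {j,k,m}, so it must be l.
(r4,c2): row 4 has {j,k,m}; column 2 has {i,j,k,m}, so it must be l.
(r4,c4): row 4 has {j,k,l,m}; column 4 has {j,k,l,m}, so it must be i.

i j m l k / k m i j l / l k j m i / j l k i m / m i l k j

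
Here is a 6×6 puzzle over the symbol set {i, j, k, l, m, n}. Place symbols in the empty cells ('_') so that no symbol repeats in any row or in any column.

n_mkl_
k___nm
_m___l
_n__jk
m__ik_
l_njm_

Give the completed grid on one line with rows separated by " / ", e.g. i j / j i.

n i m k l j / k j i l n m / j m k n i l / i n l m j k / m l j i k n / l k n j m i

(r2,c4) = l
(r3,c4) = n
(r3,c5) = i
(r4,c1) = i
(r4,c3) = l
(r4,c4) = m
(r5,c3) = j
(r5,c6) = n
(r6,c6) = i
(r1,c6) = j
(r2,c3) = i
(r3,c1) = j
(r3,c3) = k
(r5,c2) = l
(r6,c2) = k
(r1,c2) = i
(r2,c2) = j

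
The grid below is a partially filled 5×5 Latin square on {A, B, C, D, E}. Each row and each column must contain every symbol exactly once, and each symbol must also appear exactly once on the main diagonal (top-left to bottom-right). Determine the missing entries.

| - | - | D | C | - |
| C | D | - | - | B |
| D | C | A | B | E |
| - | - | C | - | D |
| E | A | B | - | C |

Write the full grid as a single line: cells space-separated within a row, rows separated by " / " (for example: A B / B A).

(r1,c1) = B
(r1,c2) = E
(r1,c5) = A
(r2,c3) = E
(r2,c4) = A
(r4,c1) = A
(r4,c2) = B
(r4,c4) = E
(r5,c4) = D

B E D C A / C D E A B / D C A B E / A B C E D / E A B D C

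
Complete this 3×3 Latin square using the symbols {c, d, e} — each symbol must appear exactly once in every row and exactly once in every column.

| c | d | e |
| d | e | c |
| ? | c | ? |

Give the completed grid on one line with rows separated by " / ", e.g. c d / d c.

row 3 has {c}; column 1 has {c,d} — only e is left for (r3,c1).
row 3 has {c,e}; column 3 has {c,e} — only d is left for (r3,c3).

c d e / d e c / e c d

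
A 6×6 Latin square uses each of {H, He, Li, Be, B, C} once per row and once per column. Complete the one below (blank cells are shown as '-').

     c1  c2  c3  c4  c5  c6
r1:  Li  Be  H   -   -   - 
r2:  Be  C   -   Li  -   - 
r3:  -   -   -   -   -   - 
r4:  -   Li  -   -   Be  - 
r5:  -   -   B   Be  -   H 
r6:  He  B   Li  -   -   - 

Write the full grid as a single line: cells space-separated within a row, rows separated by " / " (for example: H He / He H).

Li Be H He B C / Be C He Li H B / B H Be C He Li / H Li C B Be He / C He B Be Li H / He B Li H C Be

(r2,c3): row 2 has {Li,Be,C}; column 3 has {H,Li,B}, so it must be He.
(r2,c6): row 2 has {He,Li,Be,C}; column 6 has {H}, so it must be B.
(r4,c3): row 4 has {Li,Be}; column 3 has {H,He,Li,B}, so it must be C.
(r4,c6): row 4 has {Li,Be,C}; column 6 has {H,B}, so it must be He.
(r5,c1): row 5 has {H,Be,B}; column 1 has {He,Li,Be}, so it must be C.
(r5,c2): row 5 has {H,Be,B,C}; column 2 has {Li,Be,B,C}, so it must be He.
(r5,c5): row 5 has {H,He,Be,B,C}; column 5 has {Be}, so it must be Li.
(r1,c6): row 1 has {H,Li,Be}; column 6 has {H,He,B}, so it must be C.
(r2,c5): row 2 has {He,Li,Be,B,C}; column 5 has {Li,Be}, so it must be H.
(r3,c2): row 3 is empty so far; column 2 has {He,Li,Be,B,C}, so it must be H.
(r3,c3): row 3 has {H}; column 3 has {H,He,Li,B,C}, so it must be Be.
(r3,c6): row 3 has {H,Be}; column 6 has {H,He,B,C}, so it must be Li.
(r6,c5): row 6 has {He,Li,B}; column 5 has {H,Li,Be}, so it must be C.
(r6,c6): row 6 has {He,Li,B,C}; column 6 has {H,He,Li,B,C}, so it must be Be.
(r3,c1): row 3 has {H,Li,Be}; column 1 has {He,Li,Be,C}, so it must be B.
(r3,c5): row 3 has {H,Li,Be,B}; column 5 has {H,Li,Be,C}, so it must be He.
(r4,c1): row 4 has {He,Li,Be,C}; column 1 has {He,Li,Be,B,C}, so it must be H.
(r4,c4): row 4 has {H,He,Li,Be,C}; column 4 has {Li,Be}, so it must be B.
(r6,c4): row 6 has {He,Li,Be,B,C}; column 4 has {Li,Be,B}, so it must be H.
(r1,c4): row 1 has {H,Li,Be,C}; column 4 has {H,Li,Be,B}, so it must be He.
(r1,c5): row 1 has {H,He,Li,Be,C}; column 5 has {H,He,Li,Be,C}, so it must be B.
(r3,c4): row 3 has {H,He,Li,Be,B}; column 4 has {H,He,Li,Be,B}, so it must be C.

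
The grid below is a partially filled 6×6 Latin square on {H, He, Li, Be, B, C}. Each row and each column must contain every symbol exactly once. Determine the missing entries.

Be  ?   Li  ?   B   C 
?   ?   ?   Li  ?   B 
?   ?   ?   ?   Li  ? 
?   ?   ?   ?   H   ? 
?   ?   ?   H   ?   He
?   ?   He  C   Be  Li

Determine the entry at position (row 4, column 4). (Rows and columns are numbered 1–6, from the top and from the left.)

B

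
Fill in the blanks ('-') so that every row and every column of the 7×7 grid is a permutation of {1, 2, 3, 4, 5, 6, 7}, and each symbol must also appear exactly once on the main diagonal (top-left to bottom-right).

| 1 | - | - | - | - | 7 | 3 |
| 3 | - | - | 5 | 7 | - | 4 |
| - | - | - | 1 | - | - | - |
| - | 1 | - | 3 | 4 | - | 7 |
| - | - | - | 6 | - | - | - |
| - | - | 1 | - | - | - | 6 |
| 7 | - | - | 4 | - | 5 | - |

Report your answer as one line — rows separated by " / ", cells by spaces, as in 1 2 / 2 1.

1 5 4 2 6 7 3 / 3 6 2 5 7 1 4 / 6 4 7 1 2 3 5 / 2 1 5 3 4 6 7 / 4 7 3 6 5 2 1 / 5 2 1 7 3 4 6 / 7 3 6 4 1 5 2

Cell (r1,c4): row 1 has {1,3,7}; column 4 has {1,3,4,5,6} → 2.
Cell (r6,c4): row 6 has {1,6}; column 4 has {1,2,3,4,5,6} → 7.
Cell (r7,c7): row 7 has {4,5,7}; column 7 has {3,4,6,7}; the diagonal has {1,3} → 2.
Cell (r2,c2): row 2 has {3,4,5,7}; column 2 has {1}; the diagonal has {1,2,3} → 6.
Cell (r2,c3): row 2 has {3,4,5,6,7}; column 3 has {1} → 2.
Cell (r2,c6): row 2 has {2,3,4,5,6,7}; column 6 has {5,7} → 1.
Cell (r3,c7): row 3 has {1}; column 7 has {2,3,4,6,7} → 5.
Cell (r5,c5): row 5 has {6}; column 5 has {4,7}; the diagonal has {1,2,3,6} → 5.
Cell (r5,c7): row 5 has {5,6}; column 7 has {2,3,4,5,6,7} → 1.
Cell (r6,c6): row 6 has {1,6,7}; column 6 has {1,5,7}; the diagonal has {1,2,3,5,6} → 4.
Cell (r7,c2): row 7 has {2,4,5,7}; column 2 has {1,6} → 3.
Cell (r7,c3): row 7 has {2,3,4,5,7}; column 3 has {1,2} → 6.
Cell (r7,c5): row 7 has {2,3,4,5,6,7}; column 5 has {4,5,7} → 1.
Cell (r1,c5): row 1 has {1,2,3,7}; column 5 has {1,4,5,7} → 6.
Cell (r3,c3): row 3 has {1,5}; column 3 has {1,2,6}; the diagonal has {1,2,3,4,5,6} → 7.
Cell (r4,c3): row 4 has {1,3,4,7}; column 3 has {1,2,6,7} → 5.
Cell (r1,c3): row 1 has {1,2,3,6,7}; column 3 has {1,2,5,6,7} → 4.
Cell (r5,c3): row 5 has {1,5,6}; column 3 has {1,2,4,5,6,7} → 3.
Cell (r5,c6): row 5 has {1,3,5,6}; column 6 has {1,4,5,7} → 2.
Cell (r1,c2): row 1 has {1,2,3,4,6,7}; column 2 has {1,3,6} → 5.
Cell (r4,c6): row 4 has {1,3,4,5,7}; column 6 has {1,2,4,5,7} → 6.
Cell (r5,c1): row 5 has {1,2,3,5,6}; column 1 has {1,3,7} → 4.
Cell (r5,c2): row 5 has {1,2,3,4,5,6}; column 2 has {1,3,5,6} → 7.
Cell (r6,c2): row 6 has {1,4,6,7}; column 2 has {1,3,5,6,7} → 2.
Cell (r6,c5): row 6 has {1,2,4,6,7}; column 5 has {1,4,5,6,7} → 3.
Cell (r3,c2): row 3 has {1,5,7}; column 2 has {1,2,3,5,6,7} → 4.
Cell (r3,c5): row 3 has {1,4,5,7}; column 5 has {1,3,4,5,6,7} → 2.
Cell (r3,c6): row 3 has {1,2,4,5,7}; column 6 has {1,2,4,5,6,7} → 3.
Cell (r4,c1): row 4 has {1,3,4,5,6,7}; column 1 has {1,3,4,7} → 2.
Cell (r6,c1): row 6 has {1,2,3,4,6,7}; column 1 has {1,2,3,4,7} → 5.
Cell (r3,c1): row 3 has {1,2,3,4,5,7}; column 1 has {1,2,3,4,5,7} → 6.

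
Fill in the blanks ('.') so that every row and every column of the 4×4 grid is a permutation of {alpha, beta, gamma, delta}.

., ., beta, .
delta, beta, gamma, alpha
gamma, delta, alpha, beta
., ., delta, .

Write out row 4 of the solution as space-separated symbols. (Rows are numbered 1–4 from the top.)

At row 1, column 1: row 1 has {beta}; column 1 has {gamma,delta}; that leaves alpha.
At row 1, column 2: row 1 has {alpha,beta}; column 2 has {beta,delta}; that leaves gamma.
At row 1, column 4: row 1 has {alpha,beta,gamma}; column 4 has {alpha,beta}; that leaves delta.
At row 4, column 1: row 4 has {delta}; column 1 has {alpha,gamma,delta}; that leaves beta.
At row 4, column 2: row 4 has {beta,delta}; column 2 has {beta,gamma,delta}; that leaves alpha.
At row 4, column 4: row 4 has {alpha,beta,delta}; column 4 has {alpha,beta,delta}; that leaves gamma.

beta alpha delta gamma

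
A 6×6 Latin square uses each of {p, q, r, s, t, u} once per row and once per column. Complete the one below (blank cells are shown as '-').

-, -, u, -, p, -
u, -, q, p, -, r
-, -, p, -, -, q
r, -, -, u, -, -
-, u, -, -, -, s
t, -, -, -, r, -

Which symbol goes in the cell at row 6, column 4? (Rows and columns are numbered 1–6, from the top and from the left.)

q

(r1,c6) = t
(r3,c1) = s
(r4,c6) = p
(r6,c3) = s
(r6,c4) = q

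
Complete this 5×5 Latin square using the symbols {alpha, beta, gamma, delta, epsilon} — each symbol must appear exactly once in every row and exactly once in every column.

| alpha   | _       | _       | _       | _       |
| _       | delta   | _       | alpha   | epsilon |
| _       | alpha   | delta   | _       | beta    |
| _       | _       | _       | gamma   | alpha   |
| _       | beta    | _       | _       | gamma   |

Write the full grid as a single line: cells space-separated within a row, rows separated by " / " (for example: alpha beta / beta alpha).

alpha gamma epsilon beta delta / beta delta gamma alpha epsilon / gamma alpha delta epsilon beta / delta epsilon beta gamma alpha / epsilon beta alpha delta gamma

At row 1, column 5: row 1 has {alpha}; column 5 has {alpha,beta,gamma,epsilon}; that leaves delta.
At row 3, column 4: row 3 has {alpha,beta,delta}; column 4 has {alpha,gamma}; that leaves epsilon.
At row 4, column 2: row 4 has {alpha,gamma}; column 2 has {alpha,beta,delta}; that leaves epsilon.
At row 4, column 3: row 4 has {alpha,gamma,epsilon}; column 3 has {delta}; that leaves beta.
At row 5, column 4: row 5 has {beta,gamma}; column 4 has {alpha,gamma,epsilon}; that leaves delta.
At row 1, column 2: row 1 has {alpha,delta}; column 2 has {alpha,beta,delta,epsilon}; that leaves gamma.
At row 1, column 3: row 1 has {alpha,gamma,delta}; column 3 has {beta,delta}; that leaves epsilon.
At row 1, column 4: row 1 has {alpha,gamma,delta,epsilon}; column 4 has {alpha,gamma,delta,epsilon}; that leaves beta.
At row 2, column 3: row 2 has {alpha,delta,epsilon}; column 3 has {beta,delta,epsilon}; that leaves gamma.
At row 3, column 1: row 3 has {alpha,beta,delta,epsilon}; column 1 has {alpha}; that leaves gamma.
At row 4, column 1: row 4 has {alpha,beta,gamma,epsilon}; column 1 has {alpha,gamma}; that leaves delta.
At row 5, column 1: row 5 has {beta,gamma,delta}; column 1 has {alpha,gamma,delta}; that leaves epsilon.
At row 5, column 3: row 5 has {beta,gamma,delta,epsilon}; column 3 has {beta,gamma,delta,epsilon}; that leaves alpha.
At row 2, column 1: row 2 has {alpha,gamma,delta,epsilon}; column 1 has {alpha,gamma,delta,epsilon}; that leaves beta.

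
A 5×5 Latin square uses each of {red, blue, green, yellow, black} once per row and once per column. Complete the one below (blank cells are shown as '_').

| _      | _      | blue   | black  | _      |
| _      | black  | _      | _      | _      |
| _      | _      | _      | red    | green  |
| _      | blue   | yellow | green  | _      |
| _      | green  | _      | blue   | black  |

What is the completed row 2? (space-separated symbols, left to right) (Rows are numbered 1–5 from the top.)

red black green yellow blue

At row 2, column 4: row 2 has {black}; column 4 has {red,blue,green,black}; that leaves yellow.
At row 3, column 2: row 3 has {red,green}; column 2 has {blue,green,black}; that leaves yellow.
At row 3, column 3: row 3 has {red,green,yellow}; column 3 has {blue,yellow}; that leaves black.
At row 4, column 5: row 4 has {blue,green,yellow}; column 5 has {green,black}; that leaves red.
At row 5, column 3: row 5 has {blue,green,black}; column 3 has {blue,yellow,black}; that leaves red.
At row 1, column 2: row 1 has {blue,black}; column 2 has {blue,green,yellow,black}; that leaves red.
At row 1, column 5: row 1 has {red,blue,black}; column 5 has {red,green,black}; that leaves yellow.
At row 2, column 3: row 2 has {yellow,black}; column 3 has {red,blue,yellow,black}; that leaves green.
At row 2, column 5: row 2 has {green,yellow,black}; column 5 has {red,green,yellow,black}; that leaves blue.
At row 3, column 1: row 3 has {red,green,yellow,black}; column 1 is empty so far; that leaves blue.
At row 4, column 1: row 4 has {red,blue,green,yellow}; column 1 has {blue}; that leaves black.
At row 5, column 1: row 5 has {red,blue,green,black}; column 1 has {blue,black}; that leaves yellow.
At row 1, column 1: row 1 has {red,blue,yellow,black}; column 1 has {blue,yellow,black}; that leaves green.
At row 2, column 1: row 2 has {blue,green,yellow,black}; column 1 has {blue,green,yellow,black}; that leaves red.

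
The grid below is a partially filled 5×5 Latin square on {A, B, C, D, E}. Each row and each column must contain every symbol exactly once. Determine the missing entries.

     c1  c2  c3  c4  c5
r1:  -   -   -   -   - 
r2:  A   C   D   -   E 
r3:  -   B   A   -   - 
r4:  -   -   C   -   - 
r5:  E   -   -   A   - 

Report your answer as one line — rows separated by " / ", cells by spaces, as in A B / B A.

(r2,c4) = B
(r5,c2) = D
(r5,c3) = B
(r5,c5) = C
(r1,c3) = E
(r3,c5) = D
(r1,c2) = A
(r1,c5) = B
(r3,c1) = C
(r3,c4) = E
(r4,c2) = E
(r4,c4) = D
(r4,c5) = A
(r1,c1) = D
(r1,c4) = C
(r4,c1) = B

D A E C B / A C D B E / C B A E D / B E C D A / E D B A C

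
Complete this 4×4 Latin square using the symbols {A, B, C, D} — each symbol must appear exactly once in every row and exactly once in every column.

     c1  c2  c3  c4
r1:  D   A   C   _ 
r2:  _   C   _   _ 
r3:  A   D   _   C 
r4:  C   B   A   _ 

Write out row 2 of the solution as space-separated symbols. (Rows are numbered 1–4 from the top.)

B C D A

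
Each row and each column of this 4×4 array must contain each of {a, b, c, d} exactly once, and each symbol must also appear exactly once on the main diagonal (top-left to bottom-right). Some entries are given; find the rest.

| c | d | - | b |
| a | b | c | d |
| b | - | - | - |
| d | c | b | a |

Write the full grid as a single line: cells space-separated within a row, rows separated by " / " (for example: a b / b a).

c d a b / a b c d / b a d c / d c b a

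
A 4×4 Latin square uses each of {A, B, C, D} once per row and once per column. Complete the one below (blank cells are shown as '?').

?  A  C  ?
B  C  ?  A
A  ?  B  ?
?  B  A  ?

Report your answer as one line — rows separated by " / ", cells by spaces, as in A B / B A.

(r1,c1) = D
(r1,c4) = B
(r2,c3) = D
(r3,c2) = D
(r3,c4) = C
(r4,c1) = C
(r4,c4) = D

D A C B / B C D A / A D B C / C B A D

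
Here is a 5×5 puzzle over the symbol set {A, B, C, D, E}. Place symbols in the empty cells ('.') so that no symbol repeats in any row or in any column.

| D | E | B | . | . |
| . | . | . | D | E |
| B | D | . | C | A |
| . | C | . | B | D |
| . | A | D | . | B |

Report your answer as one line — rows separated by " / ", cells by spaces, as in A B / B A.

D E B A C / A B C D E / B D E C A / E C A B D / C A D E B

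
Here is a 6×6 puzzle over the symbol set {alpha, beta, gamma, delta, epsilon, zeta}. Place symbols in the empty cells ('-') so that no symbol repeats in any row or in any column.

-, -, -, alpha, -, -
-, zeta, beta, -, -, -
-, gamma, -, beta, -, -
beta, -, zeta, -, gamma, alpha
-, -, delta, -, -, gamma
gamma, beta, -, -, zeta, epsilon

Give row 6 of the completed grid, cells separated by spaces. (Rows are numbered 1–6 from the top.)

(r2,c6) = delta
(r3,c6) = zeta
(r6,c3) = alpha
(r6,c4) = delta

gamma beta alpha delta zeta epsilon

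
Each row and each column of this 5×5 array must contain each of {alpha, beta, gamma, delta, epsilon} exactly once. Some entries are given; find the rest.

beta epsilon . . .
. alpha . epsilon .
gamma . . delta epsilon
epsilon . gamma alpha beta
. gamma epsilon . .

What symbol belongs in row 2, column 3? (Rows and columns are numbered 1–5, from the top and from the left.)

(r1,c4) = gamma
(r2,c1) = delta
(r2,c3) = beta

beta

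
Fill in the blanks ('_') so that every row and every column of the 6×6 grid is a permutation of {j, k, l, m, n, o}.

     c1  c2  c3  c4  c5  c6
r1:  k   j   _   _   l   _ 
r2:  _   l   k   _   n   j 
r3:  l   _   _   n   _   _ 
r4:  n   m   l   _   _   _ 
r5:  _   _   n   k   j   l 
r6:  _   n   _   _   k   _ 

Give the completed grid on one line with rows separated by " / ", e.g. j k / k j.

k j m o l n / o l k m n j / l k j n m o / n m l j o k / m o n k j l / j n o l k m

(r4,c5) = o
(r4,c6) = k
(r5,c2) = o
(r3,c2) = k
(r3,c5) = m
(r3,c6) = o
(r4,c4) = j
(r5,c1) = m
(r6,c6) = m
(r1,c6) = n
(r2,c1) = o
(r2,c4) = m
(r3,c3) = j
(r6,c1) = j
(r6,c3) = o
(r6,c4) = l
(r1,c3) = m
(r1,c4) = o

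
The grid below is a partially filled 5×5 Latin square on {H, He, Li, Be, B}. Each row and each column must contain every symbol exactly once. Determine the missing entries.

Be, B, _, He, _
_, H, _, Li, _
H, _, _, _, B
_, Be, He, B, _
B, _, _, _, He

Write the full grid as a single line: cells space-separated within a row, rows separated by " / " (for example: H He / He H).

Be B H He Li / He H B Li Be / H He Li Be B / Li Be He B H / B Li Be H He

(r2,c1) = He
(r2,c5) = Be
(r3,c4) = Be
(r4,c1) = Li
(r4,c5) = H
(r5,c2) = Li
(r5,c4) = H
(r1,c5) = Li
(r2,c3) = B
(r3,c2) = He
(r3,c3) = Li
(r5,c3) = Be
(r1,c3) = H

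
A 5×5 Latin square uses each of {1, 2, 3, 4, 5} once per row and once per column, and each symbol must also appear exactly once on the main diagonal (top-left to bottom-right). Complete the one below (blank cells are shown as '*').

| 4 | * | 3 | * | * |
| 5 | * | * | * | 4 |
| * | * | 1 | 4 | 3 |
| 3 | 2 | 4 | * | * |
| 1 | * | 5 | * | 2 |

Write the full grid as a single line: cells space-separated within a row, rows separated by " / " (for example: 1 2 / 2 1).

4 1 3 2 5 / 5 3 2 1 4 / 2 5 1 4 3 / 3 2 4 5 1 / 1 4 5 3 2

row 2 has {4,5}; column 2 has {2}; the diagonal has {1,2,4} — only 3 is left for (r2,c2).
row 2 has {3,4,5}; column 3 has {1,3,4,5} — only 2 is left for (r2,c3).
row 2 has {2,3,4,5}; column 4 has {4} — only 1 is left for (r2,c4).
row 3 has {1,3,4}; column 1 has {1,3,4,5} — only 2 is left for (r3,c1).
row 3 has {1,2,3,4}; column 2 has {2,3} — only 5 is left for (r3,c2).
row 4 has {2,3,4}; column 4 has {1,4}; the diagonal has {1,2,3,4} — only 5 is left for (r4,c4).
row 4 has {2,3,4,5}; column 5 has {2,3,4} — only 1 is left for (r4,c5).
row 5 has {1,2,5}; column 2 has {2,3,5} — only 4 is left for (r5,c2).
row 5 has {1,2,4,5}; column 4 has {1,4,5} — only 3 is left for (r5,c4).
row 1 has {3,4}; column 2 has {2,3,4,5} — only 1 is left for (r1,c2).
row 1 has {1,3,4}; column 4 has {1,3,4,5} — only 2 is left for (r1,c4).
row 1 has {1,2,3,4}; column 5 has {1,2,3,4} — only 5 is left for (r1,c5).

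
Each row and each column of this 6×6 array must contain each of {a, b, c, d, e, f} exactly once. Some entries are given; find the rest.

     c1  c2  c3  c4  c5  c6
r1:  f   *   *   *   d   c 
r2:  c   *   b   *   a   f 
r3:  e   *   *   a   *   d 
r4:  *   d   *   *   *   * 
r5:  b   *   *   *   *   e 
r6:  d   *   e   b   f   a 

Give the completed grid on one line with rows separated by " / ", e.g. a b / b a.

(r1,c3) = a
(r1,c4) = e
(r2,c2) = e
(r2,c4) = d
(r4,c1) = a
(r4,c6) = b
(r5,c5) = c
(r6,c2) = c
(r1,c2) = b
(r3,c2) = f
(r3,c3) = c
(r3,c5) = b
(r4,c3) = f
(r4,c4) = c
(r4,c5) = e
(r5,c2) = a
(r5,c3) = d
(r5,c4) = f

f b a e d c / c e b d a f / e f c a b d / a d f c e b / b a d f c e / d c e b f a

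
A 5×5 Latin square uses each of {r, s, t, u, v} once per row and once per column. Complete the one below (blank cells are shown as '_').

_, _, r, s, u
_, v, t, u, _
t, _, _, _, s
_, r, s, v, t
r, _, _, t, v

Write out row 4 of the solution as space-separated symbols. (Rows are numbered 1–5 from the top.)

u r s v t

(r1,c1) = v
(r1,c2) = t
(r2,c1) = s
(r2,c5) = r
(r3,c2) = u
(r3,c3) = v
(r3,c4) = r
(r4,c1) = u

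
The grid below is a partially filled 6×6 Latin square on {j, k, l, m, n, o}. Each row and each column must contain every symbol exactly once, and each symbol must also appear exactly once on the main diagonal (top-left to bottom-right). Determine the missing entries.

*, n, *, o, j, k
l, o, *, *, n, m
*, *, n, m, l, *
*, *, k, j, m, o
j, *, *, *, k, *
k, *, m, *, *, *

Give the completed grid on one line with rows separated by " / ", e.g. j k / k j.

m n l o j k / l o j k n m / o k n m l j / n l k j m o / j m o l k n / k j m n o l

(r1,c1) = m
(r1,c3) = l
(r2,c3) = j
(r2,c4) = k
(r3,c1) = o
(r3,c6) = j
(r4,c1) = n
(r4,c2) = l
(r5,c2) = m
(r5,c3) = o
(r6,c2) = j
(r6,c5) = o
(r6,c6) = l
(r3,c2) = k
(r5,c6) = n
(r6,c4) = n
(r5,c4) = l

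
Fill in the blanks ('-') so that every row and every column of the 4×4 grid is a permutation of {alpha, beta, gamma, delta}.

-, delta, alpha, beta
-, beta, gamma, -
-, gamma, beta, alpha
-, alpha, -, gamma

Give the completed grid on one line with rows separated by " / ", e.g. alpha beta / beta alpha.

gamma delta alpha beta / alpha beta gamma delta / delta gamma beta alpha / beta alpha delta gamma

(r1,c1) = gamma
(r2,c4) = delta
(r3,c1) = delta
(r4,c1) = beta
(r4,c3) = delta
(r2,c1) = alpha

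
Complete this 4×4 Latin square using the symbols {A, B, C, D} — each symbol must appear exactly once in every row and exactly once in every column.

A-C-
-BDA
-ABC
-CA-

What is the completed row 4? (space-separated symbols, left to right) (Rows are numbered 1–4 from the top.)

(r1,c2) = D
(r1,c4) = B
(r2,c1) = C
(r3,c1) = D
(r4,c1) = B
(r4,c4) = D

B C A D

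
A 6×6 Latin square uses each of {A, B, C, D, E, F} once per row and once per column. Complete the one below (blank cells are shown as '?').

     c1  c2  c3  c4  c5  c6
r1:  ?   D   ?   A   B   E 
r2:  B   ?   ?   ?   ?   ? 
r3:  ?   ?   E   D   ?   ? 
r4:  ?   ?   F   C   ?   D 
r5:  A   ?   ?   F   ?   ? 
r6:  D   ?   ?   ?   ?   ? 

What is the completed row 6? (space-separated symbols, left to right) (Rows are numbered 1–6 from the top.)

D C A B E F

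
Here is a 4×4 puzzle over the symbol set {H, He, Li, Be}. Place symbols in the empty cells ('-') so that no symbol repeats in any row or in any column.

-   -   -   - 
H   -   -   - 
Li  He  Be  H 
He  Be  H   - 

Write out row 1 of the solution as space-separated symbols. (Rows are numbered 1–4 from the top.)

Be H Li He

(r1,c1) = Be
(r2,c2) = Li
(r2,c3) = He
(r2,c4) = Be
(r4,c4) = Li
(r1,c2) = H
(r1,c3) = Li
(r1,c4) = He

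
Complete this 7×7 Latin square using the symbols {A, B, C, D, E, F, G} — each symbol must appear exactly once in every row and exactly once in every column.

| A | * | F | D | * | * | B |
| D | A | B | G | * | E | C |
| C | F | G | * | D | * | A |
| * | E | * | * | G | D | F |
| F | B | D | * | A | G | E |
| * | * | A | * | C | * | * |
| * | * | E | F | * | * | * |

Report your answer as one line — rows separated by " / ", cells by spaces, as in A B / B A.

A G F D E C B / D A B G F E C / C F G E D B A / B E C A G D F / F B D C A G E / E D A B C F G / G C E F B A D

At row 1, column 5: row 1 has {A,B,D,F}; column 5 has {A,C,D,G}; that leaves E.
At row 1, column 6: row 1 has {A,B,D,E,F}; column 6 has {D,E,G}; that leaves C.
At row 2, column 5: row 2 has {A,B,C,D,E,G}; column 5 has {A,C,D,E,G}; that leaves F.
At row 3, column 6: row 3 has {A,C,D,F,G}; column 6 has {C,D,E,G}; that leaves B.
At row 4, column 1: row 4 has {D,E,F,G}; column 1 has {A,C,D,F}; that leaves B.
At row 4, column 3: row 4 has {B,D,E,F,G}; column 3 has {A,B,D,E,F,G}; that leaves C.
At row 4, column 4: row 4 has {B,C,D,E,F,G}; column 4 has {D,F,G}; that leaves A.
At row 5, column 4: row 5 has {A,B,D,E,F,G}; column 4 has {A,D,F,G}; that leaves C.
At row 6, column 6: row 6 has {A,C}; column 6 has {B,C,D,E,G}; that leaves F.
At row 7, column 1: row 7 has {E,F}; column 1 has {A,B,C,D,F}; that leaves G.
At row 7, column 5: row 7 has {E,F,G}; column 5 has {A,C,D,E,F,G}; that leaves B.
At row 7, column 6: row 7 has {B,E,F,G}; column 6 has {B,C,D,E,F,G}; that leaves A.
At row 7, column 7: row 7 has {A,B,E,F,G}; column 7 has {A,B,C,E,F}; that leaves D.
At row 1, column 2: row 1 has {A,B,C,D,E,F}; column 2 has {A,B,E,F}; that leaves G.
At row 3, column 4: row 3 has {A,B,C,D,F,G}; column 4 has {A,C,D,F,G}; that leaves E.
At row 6, column 1: row 6 has {A,C,F}; column 1 has {A,B,C,D,F,G}; that leaves E.
At row 6, column 2: row 6 has {A,C,E,F}; column 2 has {A,B,E,F,G}; that leaves D.
At row 6, column 4: row 6 has {A,C,D,E,F}; column 4 has {A,C,D,E,F,G}; that leaves B.
At row 6, column 7: row 6 has {A,B,C,D,E,F}; column 7 has {A,B,C,D,E,F}; that leaves G.
At row 7, column 2: row 7 has {A,B,D,E,F,G}; column 2 has {A,B,D,E,F,G}; that leaves C.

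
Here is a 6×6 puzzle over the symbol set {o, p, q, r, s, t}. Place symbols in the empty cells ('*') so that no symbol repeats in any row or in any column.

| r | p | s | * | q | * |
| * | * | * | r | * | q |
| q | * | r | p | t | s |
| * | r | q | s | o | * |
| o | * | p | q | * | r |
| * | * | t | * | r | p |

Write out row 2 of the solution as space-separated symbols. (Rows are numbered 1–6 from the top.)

At row 2, column 3: row 2 has {q,r}; column 3 has {p,q,r,s,t}; that leaves o.
At row 3, column 2: row 3 has {p,q,r,s,t}; column 2 has {p,r}; that leaves o.
At row 4, column 6: row 4 has {o,q,r,s}; column 6 has {p,q,r,s}; that leaves t.
At row 5, column 5: row 5 has {o,p,q,r}; column 5 has {o,q,r,t}; that leaves s.
At row 6, column 1: row 6 has {p,r,t}; column 1 has {o,q,r}; that leaves s.
At row 6, column 2: row 6 has {p,r,s,t}; column 2 has {o,p,r}; that leaves q.
At row 6, column 4: row 6 has {p,q,r,s,t}; column 4 has {p,q,r,s}; that leaves o.
At row 1, column 4: row 1 has {p,q,r,s}; column 4 has {o,p,q,r,s}; that leaves t.
At row 1, column 6: row 1 has {p,q,r,s,t}; column 6 has {p,q,r,s,t}; that leaves o.
At row 2, column 5: row 2 has {o,q,r}; column 5 has {o,q,r,s,t}; that leaves p.
At row 4, column 1: row 4 has {o,q,r,s,t}; column 1 has {o,q,r,s}; that leaves p.
At row 5, column 2: row 5 has {o,p,q,r,s}; column 2 has {o,p,q,r}; that leaves t.
At row 2, column 1: row 2 has {o,p,q,r}; column 1 has {o,p,q,r,s}; that leaves t.
At row 2, column 2: row 2 has {o,p,q,r,t}; column 2 has {o,p,q,r,t}; that leaves s.

t s o r p q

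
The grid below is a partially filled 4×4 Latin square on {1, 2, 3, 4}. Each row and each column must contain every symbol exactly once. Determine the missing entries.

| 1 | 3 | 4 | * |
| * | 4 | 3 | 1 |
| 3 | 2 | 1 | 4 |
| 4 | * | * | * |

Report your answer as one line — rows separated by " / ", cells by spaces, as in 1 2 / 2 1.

1 3 4 2 / 2 4 3 1 / 3 2 1 4 / 4 1 2 3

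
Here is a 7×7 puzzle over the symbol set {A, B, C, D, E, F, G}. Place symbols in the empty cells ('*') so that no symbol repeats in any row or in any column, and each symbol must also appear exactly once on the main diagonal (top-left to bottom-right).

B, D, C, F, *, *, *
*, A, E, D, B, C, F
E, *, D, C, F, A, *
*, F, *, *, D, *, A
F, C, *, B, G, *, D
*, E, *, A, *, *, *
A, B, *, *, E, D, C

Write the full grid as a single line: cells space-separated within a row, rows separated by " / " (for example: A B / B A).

(r1,c5): row 1 has {B,C,D,F}; column 5 has {B,D,E,F,G}, so it must be A.
(r2,c1): row 2 has {A,B,C,D,E,F}; column 1 has {A,B,E,F}, so it must be G.
(r3,c2): row 3 has {A,C,D,E,F}; column 2 has {A,B,C,D,E,F}, so it must be G.
(r3,c7): row 3 has {A,C,D,E,F,G}; column 7 has {A,C,D,F}, so it must be B.
(r4,c1): row 4 has {A,D,F}; column 1 has {A,B,E,F,G}, so it must be C.
(r4,c4): row 4 has {A,C,D,F}; column 4 has {A,B,C,D,F}; the diagonal has {A,B,C,D,G}, so it must be E.
(r5,c3): row 5 has {B,C,D,F,G}; column 3 has {C,D,E}, so it must be A.
(r5,c6): row 5 has {A,B,C,D,F,G}; column 6 has {A,C,D}, so it must be E.
(r6,c1): row 6 has {A,E}; column 1 has {A,B,C,E,F,G}, so it must be D.
(r6,c5): row 6 has {A,D,E}; column 5 has {A,B,D,E,F,G}, so it must be C.
(r6,c6): row 6 has {A,C,D,E}; column 6 has {A,C,D,E}; the diagonal has {A,B,C,D,E,G}, so it must be F.
(r6,c7): row 6 has {A,C,D,E,F}; column 7 has {A,B,C,D,F}, so it must be G.
(r7,c4): row 7 has {A,B,C,D,E}; column 4 has {A,B,C,D,E,F}, so it must be G.
(r1,c6): row 1 has {A,B,C,D,F}; column 6 has {A,C,D,E,F}, so it must be G.
(r1,c7): row 1 has {A,B,C,D,F,G}; column 7 has {A,B,C,D,F,G}, so it must be E.
(r4,c6): row 4 has {A,C,D,E,F}; column 6 has {A,C,D,E,F,G}, so it must be B.
(r6,c3): row 6 has {A,C,D,E,F,G}; column 3 has {A,C,D,E}, so it must be B.
(r7,c3): row 7 has {A,B,C,D,E,G}; column 3 has {A,B,C,D,E}, so it must be F.
(r4,c3): row 4 has {A,B,C,D,E,F}; column 3 has {A,B,C,D,E,F}, so it must be G.

B D C F A G E / G A E D B C F / E G D C F A B / C F G E D B A / F C A B G E D / D E B A C F G / A B F G E D C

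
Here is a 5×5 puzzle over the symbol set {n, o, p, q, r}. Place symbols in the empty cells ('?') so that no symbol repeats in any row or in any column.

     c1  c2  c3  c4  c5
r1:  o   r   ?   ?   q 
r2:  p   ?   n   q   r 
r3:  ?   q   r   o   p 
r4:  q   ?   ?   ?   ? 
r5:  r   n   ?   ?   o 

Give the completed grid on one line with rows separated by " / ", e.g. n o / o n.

(r1,c3): row 1 has {o,q,r}; column 3 has {n,r}, so it must be p.
(r1,c4): row 1 has {o,p,q,r}; column 4 has {o,q}, so it must be n.
(r2,c2): row 2 has {n,p,q,r}; column 2 has {n,q,r}, so it must be o.
(r3,c1): row 3 has {o,p,q,r}; column 1 has {o,p,q,r}, so it must be n.
(r4,c2): row 4 has {q}; column 2 has {n,o,q,r}, so it must be p.
(r4,c3): row 4 has {p,q}; column 3 has {n,p,r}, so it must be o.
(r4,c4): row 4 has {o,p,q}; column 4 has {n,o,q}, so it must be r.
(r4,c5): row 4 has {o,p,q,r}; column 5 has {o,p,q,r}, so it must be n.
(r5,c3): row 5 has {n,o,r}; column 3 has {n,o,p,r}, so it must be q.
(r5,c4): row 5 has {n,o,q,r}; column 4 has {n,o,q,r}, so it must be p.

o r p n q / p o n q r / n q r o p / q p o r n / r n q p o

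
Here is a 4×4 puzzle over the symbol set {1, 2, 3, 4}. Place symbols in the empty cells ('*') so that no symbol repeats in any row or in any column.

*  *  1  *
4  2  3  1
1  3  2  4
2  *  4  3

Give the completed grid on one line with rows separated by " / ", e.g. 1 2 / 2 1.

3 4 1 2 / 4 2 3 1 / 1 3 2 4 / 2 1 4 3

(r1,c1) = 3
(r1,c2) = 4
(r1,c4) = 2
(r4,c2) = 1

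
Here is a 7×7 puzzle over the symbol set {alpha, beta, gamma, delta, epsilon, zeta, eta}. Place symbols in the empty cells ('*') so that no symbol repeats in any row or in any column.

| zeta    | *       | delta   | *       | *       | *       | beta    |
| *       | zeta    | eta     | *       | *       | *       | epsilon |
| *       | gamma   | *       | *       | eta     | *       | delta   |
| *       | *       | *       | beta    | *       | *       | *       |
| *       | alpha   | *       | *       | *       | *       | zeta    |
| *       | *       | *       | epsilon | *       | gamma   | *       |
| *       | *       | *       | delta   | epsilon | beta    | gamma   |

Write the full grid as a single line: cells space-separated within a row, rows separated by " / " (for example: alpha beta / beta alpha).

zeta epsilon delta gamma alpha eta beta / gamma zeta eta alpha beta delta epsilon / epsilon gamma beta zeta eta alpha delta / eta delta epsilon beta gamma zeta alpha / beta alpha gamma eta delta epsilon zeta / delta beta alpha epsilon zeta gamma eta / alpha eta zeta delta epsilon beta gamma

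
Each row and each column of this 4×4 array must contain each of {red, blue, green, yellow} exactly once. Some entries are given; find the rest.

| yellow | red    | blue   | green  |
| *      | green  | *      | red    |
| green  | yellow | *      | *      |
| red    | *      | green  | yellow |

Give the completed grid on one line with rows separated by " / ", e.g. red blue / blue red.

yellow red blue green / blue green yellow red / green yellow red blue / red blue green yellow

(r2,c1): row 2 has {red,green}; column 1 has {red,green,yellow}, so it must be blue.
(r2,c3): row 2 has {red,blue,green}; column 3 has {blue,green}, so it must be yellow.
(r3,c3): row 3 has {green,yellow}; column 3 has {blue,green,yellow}, so it must be red.
(r3,c4): row 3 has {red,green,yellow}; column 4 has {red,green,yellow}, so it must be blue.
(r4,c2): row 4 has {red,green,yellow}; column 2 has {red,green,yellow}, so it must be blue.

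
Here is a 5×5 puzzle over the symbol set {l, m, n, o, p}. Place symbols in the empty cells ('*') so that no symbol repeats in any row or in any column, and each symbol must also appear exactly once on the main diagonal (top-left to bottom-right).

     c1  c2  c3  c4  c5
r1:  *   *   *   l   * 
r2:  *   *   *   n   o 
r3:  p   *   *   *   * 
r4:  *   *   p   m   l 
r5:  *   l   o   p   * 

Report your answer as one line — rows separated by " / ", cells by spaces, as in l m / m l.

o m n l p / l p m n o / p n l o m / n o p m l / m l o p n

At row 2, column 2: row 2 has {n,o}; column 2 has {l}; the diagonal has {m}; that leaves p.
At row 3, column 4: row 3 has {p}; column 4 has {l,m,n,p}; that leaves o.
At row 5, column 5: row 5 has {l,o,p}; column 5 has {l,o}; the diagonal has {m,p}; that leaves n.
At row 1, column 1: row 1 has {l}; column 1 has {p}; the diagonal has {m,n,p}; that leaves o.
At row 3, column 3: row 3 has {o,p}; column 3 has {o,p}; the diagonal has {m,n,o,p}; that leaves l.
At row 3, column 5: row 3 has {l,o,p}; column 5 has {l,n,o}; that leaves m.
At row 4, column 1: row 4 has {l,m,p}; column 1 has {o,p}; that leaves n.
At row 4, column 2: row 4 has {l,m,n,p}; column 2 has {l,p}; that leaves o.
At row 5, column 1: row 5 has {l,n,o,p}; column 1 has {n,o,p}; that leaves m.
At row 1, column 5: row 1 has {l,o}; column 5 has {l,m,n,o}; that leaves p.
At row 2, column 1: row 2 has {n,o,p}; column 1 has {m,n,o,p}; that leaves l.
At row 2, column 3: row 2 has {l,n,o,p}; column 3 has {l,o,p}; that leaves m.
At row 3, column 2: row 3 has {l,m,o,p}; column 2 has {l,o,p}; that leaves n.
At row 1, column 2: row 1 has {l,o,p}; column 2 has {l,n,o,p}; that leaves m.
At row 1, column 3: row 1 has {l,m,o,p}; column 3 has {l,m,o,p}; that leaves n.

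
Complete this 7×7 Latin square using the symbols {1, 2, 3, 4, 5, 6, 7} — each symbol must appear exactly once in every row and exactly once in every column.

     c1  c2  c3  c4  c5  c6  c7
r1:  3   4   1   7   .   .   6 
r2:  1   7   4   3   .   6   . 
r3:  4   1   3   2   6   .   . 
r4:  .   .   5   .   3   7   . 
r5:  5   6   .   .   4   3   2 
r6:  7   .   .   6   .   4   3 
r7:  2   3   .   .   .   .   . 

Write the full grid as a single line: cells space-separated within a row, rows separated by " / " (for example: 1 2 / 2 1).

3 4 1 7 5 2 6 / 1 7 4 3 2 6 5 / 4 1 3 2 6 5 7 / 6 2 5 4 3 7 1 / 5 6 7 1 4 3 2 / 7 5 2 6 1 4 3 / 2 3 6 5 7 1 4

(r2,c7) = 5
(r3,c6) = 5
(r3,c7) = 7
(r4,c1) = 6
(r4,c2) = 2
(r5,c3) = 7
(r5,c4) = 1
(r6,c2) = 5
(r6,c3) = 2
(r6,c5) = 1
(r7,c3) = 6
(r7,c6) = 1
(r7,c7) = 4
(r1,c6) = 2
(r2,c5) = 2
(r4,c4) = 4
(r4,c7) = 1
(r7,c4) = 5
(r7,c5) = 7
(r1,c5) = 5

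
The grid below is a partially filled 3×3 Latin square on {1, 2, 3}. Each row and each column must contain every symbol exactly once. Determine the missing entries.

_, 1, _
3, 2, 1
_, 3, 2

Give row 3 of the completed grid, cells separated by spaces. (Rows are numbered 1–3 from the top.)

1 3 2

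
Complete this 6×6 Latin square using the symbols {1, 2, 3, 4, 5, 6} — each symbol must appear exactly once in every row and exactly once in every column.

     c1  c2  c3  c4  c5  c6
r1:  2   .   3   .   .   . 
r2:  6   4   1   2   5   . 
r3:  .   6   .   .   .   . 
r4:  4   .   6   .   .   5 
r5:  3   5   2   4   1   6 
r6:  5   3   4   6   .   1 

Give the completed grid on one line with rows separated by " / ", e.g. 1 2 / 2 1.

2 1 3 5 6 4 / 6 4 1 2 5 3 / 1 6 5 3 4 2 / 4 2 6 1 3 5 / 3 5 2 4 1 6 / 5 3 4 6 2 1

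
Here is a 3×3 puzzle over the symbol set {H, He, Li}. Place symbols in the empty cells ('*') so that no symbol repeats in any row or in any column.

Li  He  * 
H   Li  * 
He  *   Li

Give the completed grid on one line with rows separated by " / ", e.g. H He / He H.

Li He H / H Li He / He H Li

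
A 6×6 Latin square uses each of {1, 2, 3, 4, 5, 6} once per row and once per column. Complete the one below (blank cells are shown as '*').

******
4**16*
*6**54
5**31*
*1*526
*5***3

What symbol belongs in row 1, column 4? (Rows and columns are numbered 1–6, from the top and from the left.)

4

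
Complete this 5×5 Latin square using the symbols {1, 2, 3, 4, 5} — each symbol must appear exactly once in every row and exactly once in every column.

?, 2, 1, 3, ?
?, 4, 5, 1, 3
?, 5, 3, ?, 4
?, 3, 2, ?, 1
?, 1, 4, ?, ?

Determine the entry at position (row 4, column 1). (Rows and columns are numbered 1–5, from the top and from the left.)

(r1,c5) = 5
(r2,c1) = 2
(r3,c1) = 1
(r3,c4) = 2
(r5,c4) = 5
(r5,c5) = 2
(r1,c1) = 4
(r4,c1) = 5

5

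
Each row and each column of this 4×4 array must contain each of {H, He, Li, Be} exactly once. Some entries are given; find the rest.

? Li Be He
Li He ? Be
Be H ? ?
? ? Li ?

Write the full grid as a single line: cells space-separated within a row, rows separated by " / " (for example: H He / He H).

(r1,c1) = H
(r2,c3) = H
(r3,c3) = He
(r3,c4) = Li
(r4,c1) = He
(r4,c2) = Be
(r4,c4) = H

H Li Be He / Li He H Be / Be H He Li / He Be Li H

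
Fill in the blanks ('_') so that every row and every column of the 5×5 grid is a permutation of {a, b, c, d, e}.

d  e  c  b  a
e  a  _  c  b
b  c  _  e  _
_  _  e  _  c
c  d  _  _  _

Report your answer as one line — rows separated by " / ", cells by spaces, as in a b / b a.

d e c b a / e a d c b / b c a e d / a b e d c / c d b a e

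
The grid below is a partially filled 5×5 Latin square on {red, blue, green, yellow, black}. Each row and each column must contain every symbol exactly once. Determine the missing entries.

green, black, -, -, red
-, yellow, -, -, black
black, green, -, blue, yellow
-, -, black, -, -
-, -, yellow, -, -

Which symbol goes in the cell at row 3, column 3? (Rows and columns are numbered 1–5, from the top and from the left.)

red

(r1,c3) = blue
(r1,c4) = yellow
(r3,c3) = red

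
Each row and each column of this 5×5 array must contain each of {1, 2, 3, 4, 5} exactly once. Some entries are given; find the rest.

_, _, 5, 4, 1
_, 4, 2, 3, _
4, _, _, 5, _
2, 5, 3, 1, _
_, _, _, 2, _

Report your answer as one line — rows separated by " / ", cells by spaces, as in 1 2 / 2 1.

At row 1, column 1: row 1 has {1,4,5}; column 1 has {2,4}; that leaves 3.
At row 1, column 2: row 1 has {1,3,4,5}; column 2 has {4,5}; that leaves 2.
At row 2, column 5: row 2 has {2,3,4}; column 5 has {1}; that leaves 5.
At row 3, column 3: row 3 has {4,5}; column 3 has {2,3,5}; that leaves 1.
At row 4, column 5: row 4 has {1,2,3,5}; column 5 has {1,5}; that leaves 4.
At row 5, column 3: row 5 has {2}; column 3 has {1,2,3,5}; that leaves 4.
At row 5, column 5: row 5 has {2,4}; column 5 has {1,4,5}; that leaves 3.
At row 2, column 1: row 2 has {2,3,4,5}; column 1 has {2,3,4}; that leaves 1.
At row 3, column 2: row 3 has {1,4,5}; column 2 has {2,4,5}; that leaves 3.
At row 3, column 5: row 3 has {1,3,4,5}; column 5 has {1,3,4,5}; that leaves 2.
At row 5, column 1: row 5 has {2,3,4}; column 1 has {1,2,3,4}; that leaves 5.
At row 5, column 2: row 5 has {2,3,4,5}; column 2 has {2,3,4,5}; that leaves 1.

3 2 5 4 1 / 1 4 2 3 5 / 4 3 1 5 2 / 2 5 3 1 4 / 5 1 4 2 3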